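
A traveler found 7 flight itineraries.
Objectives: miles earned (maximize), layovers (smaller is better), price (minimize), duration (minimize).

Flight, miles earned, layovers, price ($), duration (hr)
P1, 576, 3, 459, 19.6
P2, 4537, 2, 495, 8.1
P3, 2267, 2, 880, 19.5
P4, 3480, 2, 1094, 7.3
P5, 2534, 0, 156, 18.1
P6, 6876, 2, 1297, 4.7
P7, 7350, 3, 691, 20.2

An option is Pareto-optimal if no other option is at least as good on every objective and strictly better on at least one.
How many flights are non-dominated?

5

P1: dominated by P5 (miles earned 2534≥576, layovers 0≤3, price 156≤459, duration 18.1≤19.6).
P2: not dominated.
P3: dominated by P2 (miles earned 4537≥2267, layovers 2≤2, price 495≤880, duration 8.1≤19.5).
P4: not dominated.
P5: not dominated (best layovers).
P6: not dominated (best duration).
P7: not dominated (best miles earned).
Pareto-optimal: P2, P4, P5, P6, P7 → 5.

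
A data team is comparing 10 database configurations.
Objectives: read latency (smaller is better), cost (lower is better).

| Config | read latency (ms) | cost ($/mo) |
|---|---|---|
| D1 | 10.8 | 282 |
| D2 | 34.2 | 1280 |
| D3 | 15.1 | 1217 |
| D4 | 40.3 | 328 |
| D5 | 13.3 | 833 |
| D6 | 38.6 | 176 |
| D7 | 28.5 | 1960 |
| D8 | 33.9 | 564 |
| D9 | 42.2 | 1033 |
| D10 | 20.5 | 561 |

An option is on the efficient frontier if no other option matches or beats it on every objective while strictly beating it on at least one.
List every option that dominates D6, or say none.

D1: worse on cost (282 vs 176).
D2: worse on cost (1280 vs 176).
D3: worse on cost (1217 vs 176).
D4: worse on read latency (40.3 vs 38.6).
D5: worse on cost (833 vs 176).
D7: worse on cost (1960 vs 176).
D8: worse on cost (564 vs 176).
D9: worse on read latency (42.2 vs 38.6).
D10: worse on cost (561 vs 176).
No option dominates D6.

none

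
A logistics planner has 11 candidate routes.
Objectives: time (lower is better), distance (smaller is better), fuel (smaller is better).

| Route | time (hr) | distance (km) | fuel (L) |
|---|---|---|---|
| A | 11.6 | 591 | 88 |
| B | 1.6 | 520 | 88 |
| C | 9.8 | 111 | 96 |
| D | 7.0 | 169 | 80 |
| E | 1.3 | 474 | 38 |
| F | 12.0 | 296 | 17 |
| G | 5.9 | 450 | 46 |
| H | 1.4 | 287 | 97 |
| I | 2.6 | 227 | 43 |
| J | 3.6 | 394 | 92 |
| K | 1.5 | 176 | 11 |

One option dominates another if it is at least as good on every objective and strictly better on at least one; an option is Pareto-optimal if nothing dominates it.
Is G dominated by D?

No

D vs G: D is worse on time (7.0 vs 5.9), so it does not dominate G.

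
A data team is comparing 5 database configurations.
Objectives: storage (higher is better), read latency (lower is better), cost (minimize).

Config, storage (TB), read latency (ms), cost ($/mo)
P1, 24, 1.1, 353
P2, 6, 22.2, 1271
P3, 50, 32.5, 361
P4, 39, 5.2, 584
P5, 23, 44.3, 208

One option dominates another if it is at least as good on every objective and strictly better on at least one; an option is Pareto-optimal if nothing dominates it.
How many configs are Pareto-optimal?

P1: not dominated (best read latency).
P2: dominated by P1 (storage 24≥6, read latency 1.1≤22.2, cost 353≤1271).
P3: not dominated (best storage).
P4: not dominated.
P5: not dominated (best cost).
Pareto-optimal: P1, P3, P4, P5 → 4.

4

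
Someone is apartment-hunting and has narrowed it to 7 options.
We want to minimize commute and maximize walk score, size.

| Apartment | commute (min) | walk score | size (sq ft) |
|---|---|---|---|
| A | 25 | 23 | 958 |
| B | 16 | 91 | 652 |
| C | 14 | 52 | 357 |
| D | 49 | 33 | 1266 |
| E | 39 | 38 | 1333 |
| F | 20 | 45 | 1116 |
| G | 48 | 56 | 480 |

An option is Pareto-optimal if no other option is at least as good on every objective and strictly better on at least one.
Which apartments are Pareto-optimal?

A: dominated by F (commute 20≤25, walk score 45≥23, size 1116≥958).
B: not dominated (best walk score).
C: not dominated (best commute).
D: dominated by E (commute 39≤49, walk score 38≥33, size 1333≥1266).
E: not dominated (best size).
F: not dominated.
G: dominated by B (commute 16≤48, walk score 91≥56, size 652≥480).

B, C, E, F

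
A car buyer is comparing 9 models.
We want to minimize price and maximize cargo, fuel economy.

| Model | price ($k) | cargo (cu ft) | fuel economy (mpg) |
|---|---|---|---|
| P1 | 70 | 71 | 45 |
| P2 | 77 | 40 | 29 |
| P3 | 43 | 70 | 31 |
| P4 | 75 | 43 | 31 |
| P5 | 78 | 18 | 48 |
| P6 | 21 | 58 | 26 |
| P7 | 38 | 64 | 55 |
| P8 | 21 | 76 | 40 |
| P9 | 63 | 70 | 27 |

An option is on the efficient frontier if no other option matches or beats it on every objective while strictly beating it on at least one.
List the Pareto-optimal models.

P1, P7, P8

P1: not dominated.
P2: dominated by P1 (price 70≤77, cargo 71≥40, fuel economy 45≥29).
P3: dominated by P8 (price 21≤43, cargo 76≥70, fuel economy 40≥31).
P4: dominated by P1 (price 70≤75, cargo 71≥43, fuel economy 45≥31).
P5: dominated by P7 (price 38≤78, cargo 64≥18, fuel economy 55≥48).
P6: dominated by P8 (price 21≤21, cargo 76≥58, fuel economy 40≥26).
P7: not dominated (best fuel economy).
P8: not dominated (best cargo).
P9: dominated by P3 (price 43≤63, cargo 70≥70, fuel economy 31≥27).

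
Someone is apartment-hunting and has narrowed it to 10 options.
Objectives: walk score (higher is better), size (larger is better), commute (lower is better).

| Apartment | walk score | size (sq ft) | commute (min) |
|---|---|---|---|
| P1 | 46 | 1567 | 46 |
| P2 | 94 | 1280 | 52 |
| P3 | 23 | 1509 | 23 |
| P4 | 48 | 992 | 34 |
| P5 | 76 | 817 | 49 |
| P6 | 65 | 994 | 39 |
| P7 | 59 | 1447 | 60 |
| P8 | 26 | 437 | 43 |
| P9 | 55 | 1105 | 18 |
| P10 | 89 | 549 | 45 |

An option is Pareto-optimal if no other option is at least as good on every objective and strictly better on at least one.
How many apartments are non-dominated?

8

P1: not dominated (best size).
P2: not dominated (best walk score).
P3: not dominated.
P4: dominated by P9 (walk score 55≥48, size 1105≥992, commute 18≤34).
P5: not dominated.
P6: not dominated.
P7: not dominated.
P8: dominated by P4 (walk score 48≥26, size 992≥437, commute 34≤43).
P9: not dominated (best commute).
P10: not dominated.
Pareto-optimal: P1, P2, P3, P5, P6, P7, P9, P10 → 8.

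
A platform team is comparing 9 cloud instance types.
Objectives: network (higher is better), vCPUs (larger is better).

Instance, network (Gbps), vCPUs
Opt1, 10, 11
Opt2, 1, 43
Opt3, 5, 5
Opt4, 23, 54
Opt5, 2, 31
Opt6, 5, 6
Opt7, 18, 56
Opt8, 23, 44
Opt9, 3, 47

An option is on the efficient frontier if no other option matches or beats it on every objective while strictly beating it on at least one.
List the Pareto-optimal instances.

Opt1: dominated by Opt4 (network 23≥10, vCPUs 54≥11).
Opt2: dominated by Opt4 (network 23≥1, vCPUs 54≥43).
Opt3: dominated by Opt1 (network 10≥5, vCPUs 11≥5).
Opt4: not dominated.
Opt5: dominated by Opt4 (network 23≥2, vCPUs 54≥31).
Opt6: dominated by Opt1 (network 10≥5, vCPUs 11≥6).
Opt7: not dominated (best vCPUs).
Opt8: dominated by Opt4 (network 23≥23, vCPUs 54≥44).
Opt9: dominated by Opt4 (network 23≥3, vCPUs 54≥47).

Opt4, Opt7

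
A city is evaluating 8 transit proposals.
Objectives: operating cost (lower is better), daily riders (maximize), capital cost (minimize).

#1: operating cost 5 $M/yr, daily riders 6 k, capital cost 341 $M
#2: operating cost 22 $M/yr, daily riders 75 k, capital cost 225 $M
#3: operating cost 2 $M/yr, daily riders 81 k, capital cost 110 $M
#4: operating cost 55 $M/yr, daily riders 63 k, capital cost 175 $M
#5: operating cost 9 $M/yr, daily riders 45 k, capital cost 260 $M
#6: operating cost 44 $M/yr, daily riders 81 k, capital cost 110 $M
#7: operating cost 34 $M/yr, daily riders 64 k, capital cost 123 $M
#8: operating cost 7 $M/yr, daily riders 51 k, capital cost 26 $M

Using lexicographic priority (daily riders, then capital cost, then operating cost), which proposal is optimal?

#3

First maximize daily riders: best is 81, kept {#3, #6}.
Then minimize capital cost: best is 110, kept {#3, #6}.
Then minimize operating cost: best is 2, kept {#3}.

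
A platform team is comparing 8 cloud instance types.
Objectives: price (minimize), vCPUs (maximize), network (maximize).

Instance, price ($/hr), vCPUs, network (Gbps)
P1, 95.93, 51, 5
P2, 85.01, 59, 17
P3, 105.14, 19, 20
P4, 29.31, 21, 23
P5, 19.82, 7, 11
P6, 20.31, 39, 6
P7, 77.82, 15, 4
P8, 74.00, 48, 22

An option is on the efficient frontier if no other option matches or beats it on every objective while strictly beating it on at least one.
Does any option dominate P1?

P2 vs P1: price 85.01≤95.93, vCPUs 59≥51, network 17≥5 — P2 is at least as good on every objective and strictly better on at least one, so P2 dominates P1.

Yes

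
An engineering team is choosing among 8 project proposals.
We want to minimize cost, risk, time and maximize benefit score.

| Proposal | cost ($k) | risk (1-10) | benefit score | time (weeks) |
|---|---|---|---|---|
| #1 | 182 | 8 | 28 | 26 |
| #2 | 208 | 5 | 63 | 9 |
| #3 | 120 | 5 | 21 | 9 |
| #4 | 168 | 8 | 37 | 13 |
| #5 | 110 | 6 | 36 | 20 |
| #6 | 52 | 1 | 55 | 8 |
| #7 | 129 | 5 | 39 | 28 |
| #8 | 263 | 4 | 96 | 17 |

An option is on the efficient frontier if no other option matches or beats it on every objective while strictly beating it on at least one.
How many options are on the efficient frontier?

3

#1: dominated by #4 (cost 168≤182, risk 8≤8, benefit score 37≥28, time 13≤26).
#2: not dominated.
#3: dominated by #6 (cost 52≤120, risk 1≤5, benefit score 55≥21, time 8≤9).
#4: dominated by #6 (cost 52≤168, risk 1≤8, benefit score 55≥37, time 8≤13).
#5: dominated by #6 (cost 52≤110, risk 1≤6, benefit score 55≥36, time 8≤20).
#6: not dominated (best cost).
#7: dominated by #6 (cost 52≤129, risk 1≤5, benefit score 55≥39, time 8≤28).
#8: not dominated (best benefit score).
Pareto-optimal: #2, #6, #8 → 3.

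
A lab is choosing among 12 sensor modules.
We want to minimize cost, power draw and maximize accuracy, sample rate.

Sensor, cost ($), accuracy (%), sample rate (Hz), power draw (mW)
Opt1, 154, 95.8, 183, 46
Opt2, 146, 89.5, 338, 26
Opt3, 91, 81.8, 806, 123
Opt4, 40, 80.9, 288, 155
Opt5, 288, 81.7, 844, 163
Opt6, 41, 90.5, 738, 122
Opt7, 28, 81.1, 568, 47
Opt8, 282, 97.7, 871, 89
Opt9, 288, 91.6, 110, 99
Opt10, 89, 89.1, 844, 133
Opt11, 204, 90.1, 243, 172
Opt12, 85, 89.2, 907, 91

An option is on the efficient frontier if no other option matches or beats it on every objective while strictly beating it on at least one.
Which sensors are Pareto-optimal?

Opt1: not dominated.
Opt2: not dominated (best power draw).
Opt3: dominated by Opt12 (cost 85≤91, accuracy 89.2≥81.8, sample rate 907≥806, power draw 91≤123).
Opt4: dominated by Opt7 (cost 28≤40, accuracy 81.1≥80.9, sample rate 568≥288, power draw 47≤155).
Opt5: dominated by Opt8 (cost 282≤288, accuracy 97.7≥81.7, sample rate 871≥844, power draw 89≤163).
Opt6: not dominated.
Opt7: not dominated (best cost).
Opt8: not dominated (best accuracy).
Opt9: dominated by Opt1 (cost 154≤288, accuracy 95.8≥91.6, sample rate 183≥110, power draw 46≤99).
Opt10: dominated by Opt12 (cost 85≤89, accuracy 89.2≥89.1, sample rate 907≥844, power draw 91≤133).
Opt11: dominated by Opt6 (cost 41≤204, accuracy 90.5≥90.1, sample rate 738≥243, power draw 122≤172).
Opt12: not dominated (best sample rate).

Opt1, Opt2, Opt6, Opt7, Opt8, Opt12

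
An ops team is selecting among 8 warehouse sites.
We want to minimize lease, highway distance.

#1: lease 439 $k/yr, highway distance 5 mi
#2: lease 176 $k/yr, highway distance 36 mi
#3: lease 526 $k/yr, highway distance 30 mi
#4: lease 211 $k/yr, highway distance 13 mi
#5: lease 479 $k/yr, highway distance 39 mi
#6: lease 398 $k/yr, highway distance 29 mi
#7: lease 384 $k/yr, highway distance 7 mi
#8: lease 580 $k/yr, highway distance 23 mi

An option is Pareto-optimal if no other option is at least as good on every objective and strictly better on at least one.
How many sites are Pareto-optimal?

4

#1: not dominated (best highway distance).
#2: not dominated (best lease).
#3: dominated by #1 (lease 439≤526, highway distance 5≤30).
#4: not dominated.
#5: dominated by #1 (lease 439≤479, highway distance 5≤39).
#6: dominated by #4 (lease 211≤398, highway distance 13≤29).
#7: not dominated.
#8: dominated by #1 (lease 439≤580, highway distance 5≤23).
Pareto-optimal: #1, #2, #4, #7 → 4.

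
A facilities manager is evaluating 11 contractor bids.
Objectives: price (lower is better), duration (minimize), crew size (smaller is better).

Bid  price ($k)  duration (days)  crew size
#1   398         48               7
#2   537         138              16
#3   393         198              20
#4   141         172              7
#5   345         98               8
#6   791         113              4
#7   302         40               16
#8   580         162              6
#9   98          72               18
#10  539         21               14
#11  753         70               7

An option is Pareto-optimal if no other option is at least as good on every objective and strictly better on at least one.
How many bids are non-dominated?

8

#1: not dominated.
#2: dominated by #1 (price 398≤537, duration 48≤138, crew size 7≤16).
#3: dominated by #4 (price 141≤393, duration 172≤198, crew size 7≤20).
#4: not dominated.
#5: not dominated.
#6: not dominated (best crew size).
#7: not dominated.
#8: not dominated.
#9: not dominated (best price).
#10: not dominated (best duration).
#11: dominated by #1 (price 398≤753, duration 48≤70, crew size 7≤7).
Pareto-optimal: #1, #4, #5, #6, #7, #8, #9, #10 → 8.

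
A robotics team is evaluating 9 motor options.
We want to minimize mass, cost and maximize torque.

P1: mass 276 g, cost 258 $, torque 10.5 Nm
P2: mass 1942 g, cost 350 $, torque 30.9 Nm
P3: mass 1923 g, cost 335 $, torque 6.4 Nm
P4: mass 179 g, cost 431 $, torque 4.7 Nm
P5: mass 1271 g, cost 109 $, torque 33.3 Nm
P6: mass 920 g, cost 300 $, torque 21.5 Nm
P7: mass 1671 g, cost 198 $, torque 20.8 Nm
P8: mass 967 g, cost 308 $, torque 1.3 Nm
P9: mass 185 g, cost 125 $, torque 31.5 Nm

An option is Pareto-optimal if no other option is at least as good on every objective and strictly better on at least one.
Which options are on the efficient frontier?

P4, P5, P9

P1: dominated by P9 (mass 185≤276, cost 125≤258, torque 31.5≥10.5).
P2: dominated by P5 (mass 1271≤1942, cost 109≤350, torque 33.3≥30.9).
P3: dominated by P1 (mass 276≤1923, cost 258≤335, torque 10.5≥6.4).
P4: not dominated (best mass).
P5: not dominated (best cost).
P6: dominated by P9 (mass 185≤920, cost 125≤300, torque 31.5≥21.5).
P7: dominated by P5 (mass 1271≤1671, cost 109≤198, torque 33.3≥20.8).
P8: dominated by P1 (mass 276≤967, cost 258≤308, torque 10.5≥1.3).
P9: not dominated.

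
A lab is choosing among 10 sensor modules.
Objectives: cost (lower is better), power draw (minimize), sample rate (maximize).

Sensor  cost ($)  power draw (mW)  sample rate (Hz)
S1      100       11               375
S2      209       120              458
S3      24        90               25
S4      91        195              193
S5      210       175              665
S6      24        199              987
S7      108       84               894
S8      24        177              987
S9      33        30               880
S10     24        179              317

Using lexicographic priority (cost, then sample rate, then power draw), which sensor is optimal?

First minimize cost: best is 24, kept {S3, S6, S8, S10}.
Then maximize sample rate: best is 987, kept {S6, S8}.
Then minimize power draw: best is 177, kept {S8}.

S8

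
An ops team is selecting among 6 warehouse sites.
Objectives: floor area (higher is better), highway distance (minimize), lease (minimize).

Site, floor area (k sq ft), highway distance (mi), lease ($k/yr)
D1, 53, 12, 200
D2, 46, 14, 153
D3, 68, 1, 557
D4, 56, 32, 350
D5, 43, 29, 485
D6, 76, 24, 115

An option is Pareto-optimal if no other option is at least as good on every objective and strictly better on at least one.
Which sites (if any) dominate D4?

D6: floor area 76≥56, highway distance 24≤32, lease 115≤350 — dominates D4.
Others (D1, D2, D3, D5) are each worse than D4 on at least one objective.

D6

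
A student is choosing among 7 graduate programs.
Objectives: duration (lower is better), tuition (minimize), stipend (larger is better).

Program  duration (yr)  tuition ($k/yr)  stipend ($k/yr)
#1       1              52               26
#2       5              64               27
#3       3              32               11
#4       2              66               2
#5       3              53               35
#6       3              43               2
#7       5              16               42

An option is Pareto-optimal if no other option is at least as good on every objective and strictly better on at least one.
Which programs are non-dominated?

#1: not dominated (best duration).
#2: dominated by #5 (duration 3≤5, tuition 53≤64, stipend 35≥27).
#3: not dominated.
#4: dominated by #1 (duration 1≤2, tuition 52≤66, stipend 26≥2).
#5: not dominated.
#6: dominated by #3 (duration 3≤3, tuition 32≤43, stipend 11≥2).
#7: not dominated (best tuition).

#1, #3, #5, #7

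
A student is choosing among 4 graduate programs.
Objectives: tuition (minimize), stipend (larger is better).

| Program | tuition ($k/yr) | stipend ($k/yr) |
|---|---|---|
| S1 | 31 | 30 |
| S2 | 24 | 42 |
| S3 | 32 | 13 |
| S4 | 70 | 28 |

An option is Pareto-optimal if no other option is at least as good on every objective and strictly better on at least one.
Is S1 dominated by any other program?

S2 vs S1: tuition 24≤31, stipend 42≥30 — S2 is at least as good on every objective and strictly better on at least one, so S2 dominates S1.

Yes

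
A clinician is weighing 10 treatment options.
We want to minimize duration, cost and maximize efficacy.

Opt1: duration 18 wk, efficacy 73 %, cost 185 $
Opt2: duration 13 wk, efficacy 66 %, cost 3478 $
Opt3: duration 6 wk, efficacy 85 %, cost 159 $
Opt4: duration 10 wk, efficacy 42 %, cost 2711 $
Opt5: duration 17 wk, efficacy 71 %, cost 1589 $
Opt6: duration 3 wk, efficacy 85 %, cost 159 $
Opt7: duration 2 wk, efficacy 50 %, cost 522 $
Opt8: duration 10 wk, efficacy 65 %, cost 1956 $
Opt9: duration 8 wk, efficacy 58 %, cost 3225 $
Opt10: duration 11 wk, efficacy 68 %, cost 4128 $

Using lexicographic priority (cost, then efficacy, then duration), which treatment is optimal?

First minimize cost: best is 159, kept {Opt3, Opt6}.
Then maximize efficacy: best is 85, kept {Opt3, Opt6}.
Then minimize duration: best is 3, kept {Opt6}.

Opt6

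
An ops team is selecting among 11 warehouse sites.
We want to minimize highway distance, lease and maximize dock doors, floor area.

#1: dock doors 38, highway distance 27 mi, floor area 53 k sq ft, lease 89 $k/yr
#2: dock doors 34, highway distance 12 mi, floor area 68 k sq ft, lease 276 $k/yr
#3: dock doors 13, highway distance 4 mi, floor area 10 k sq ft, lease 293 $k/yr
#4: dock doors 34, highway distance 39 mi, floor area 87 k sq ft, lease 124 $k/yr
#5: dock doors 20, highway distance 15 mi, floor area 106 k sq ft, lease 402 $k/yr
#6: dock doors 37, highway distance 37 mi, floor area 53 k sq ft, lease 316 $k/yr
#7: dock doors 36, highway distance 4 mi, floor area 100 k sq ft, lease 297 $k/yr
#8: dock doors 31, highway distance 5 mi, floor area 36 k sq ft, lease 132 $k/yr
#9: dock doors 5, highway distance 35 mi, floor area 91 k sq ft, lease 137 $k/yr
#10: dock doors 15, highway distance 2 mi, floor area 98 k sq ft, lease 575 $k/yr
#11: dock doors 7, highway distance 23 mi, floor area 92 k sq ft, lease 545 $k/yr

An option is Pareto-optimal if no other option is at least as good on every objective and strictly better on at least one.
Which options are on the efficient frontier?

#1, #2, #3, #4, #5, #7, #8, #9, #10

#1: not dominated (best dock doors).
#2: not dominated.
#3: not dominated.
#4: not dominated.
#5: not dominated (best floor area).
#6: dominated by #1 (dock doors 38≥37, highway distance 27≤37, floor area 53≥53, lease 89≤316).
#7: not dominated.
#8: not dominated.
#9: not dominated.
#10: not dominated (best highway distance).
#11: dominated by #5 (dock doors 20≥7, highway distance 15≤23, floor area 106≥92, lease 402≤545).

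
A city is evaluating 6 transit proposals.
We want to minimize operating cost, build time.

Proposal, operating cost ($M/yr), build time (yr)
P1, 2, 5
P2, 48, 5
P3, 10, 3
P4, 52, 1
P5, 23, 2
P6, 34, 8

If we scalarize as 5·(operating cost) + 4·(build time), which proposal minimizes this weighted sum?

P1: 5·2 + 4·5 = 30
P2: 5·48 + 4·5 = 260
P3: 5·10 + 4·3 = 62
P4: 5·52 + 4·1 = 264
P5: 5·23 + 4·2 = 123
P6: 5·34 + 4·8 = 202
Lowest: P1 at 30.

P1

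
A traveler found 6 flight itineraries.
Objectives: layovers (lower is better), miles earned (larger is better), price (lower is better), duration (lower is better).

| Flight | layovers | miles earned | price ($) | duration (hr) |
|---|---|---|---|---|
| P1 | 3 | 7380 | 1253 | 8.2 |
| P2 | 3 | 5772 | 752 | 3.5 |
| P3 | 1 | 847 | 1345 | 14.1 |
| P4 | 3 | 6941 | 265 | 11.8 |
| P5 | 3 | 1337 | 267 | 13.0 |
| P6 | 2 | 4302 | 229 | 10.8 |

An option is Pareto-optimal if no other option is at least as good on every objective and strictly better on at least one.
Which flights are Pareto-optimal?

P1, P2, P3, P4, P6

P1: not dominated (best miles earned).
P2: not dominated (best duration).
P3: not dominated (best layovers).
P4: not dominated.
P5: dominated by P4 (layovers 3≤3, miles earned 6941≥1337, price 265≤267, duration 11.8≤13.0).
P6: not dominated (best price).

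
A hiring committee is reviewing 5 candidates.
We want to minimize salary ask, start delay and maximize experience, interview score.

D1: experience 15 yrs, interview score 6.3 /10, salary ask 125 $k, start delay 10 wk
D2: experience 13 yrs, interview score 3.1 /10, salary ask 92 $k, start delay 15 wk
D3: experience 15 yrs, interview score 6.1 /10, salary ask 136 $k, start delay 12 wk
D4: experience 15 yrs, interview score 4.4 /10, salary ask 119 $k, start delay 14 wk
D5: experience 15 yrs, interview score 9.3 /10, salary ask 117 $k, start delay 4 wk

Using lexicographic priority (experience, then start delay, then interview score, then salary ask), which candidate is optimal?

First maximize experience: best is 15, kept {D1, D3, D4, D5}.
Then minimize start delay: best is 4, kept {D5}.

D5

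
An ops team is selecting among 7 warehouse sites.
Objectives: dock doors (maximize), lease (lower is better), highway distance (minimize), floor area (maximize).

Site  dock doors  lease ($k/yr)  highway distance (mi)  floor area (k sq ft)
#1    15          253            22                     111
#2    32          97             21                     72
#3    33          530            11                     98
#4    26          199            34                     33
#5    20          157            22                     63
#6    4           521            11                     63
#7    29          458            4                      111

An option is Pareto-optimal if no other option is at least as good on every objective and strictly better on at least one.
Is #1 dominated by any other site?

#2: worse on floor area (72 vs 111).
#3: worse on lease (530 vs 253).
#4: worse on highway distance (34 vs 22).
#5: worse on floor area (63 vs 111).
#6: worse on dock doors (4 vs 15).
#7: worse on lease (458 vs 253).
No option is at least as good as #1 on every objective and strictly better on one.

No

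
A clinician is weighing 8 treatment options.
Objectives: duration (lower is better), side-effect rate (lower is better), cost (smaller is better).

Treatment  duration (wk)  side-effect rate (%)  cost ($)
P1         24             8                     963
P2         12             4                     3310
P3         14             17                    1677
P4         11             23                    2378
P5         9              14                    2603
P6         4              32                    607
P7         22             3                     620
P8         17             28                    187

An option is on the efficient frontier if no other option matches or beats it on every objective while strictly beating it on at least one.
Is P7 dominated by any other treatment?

No

P1: worse on duration (24 vs 22).
P2: worse on side-effect rate (4 vs 3).
P3: worse on side-effect rate (17 vs 3).
P4: worse on side-effect rate (23 vs 3).
P5: worse on side-effect rate (14 vs 3).
P6: worse on side-effect rate (32 vs 3).
P8: worse on side-effect rate (28 vs 3).
No option is at least as good as P7 on every objective and strictly better on one.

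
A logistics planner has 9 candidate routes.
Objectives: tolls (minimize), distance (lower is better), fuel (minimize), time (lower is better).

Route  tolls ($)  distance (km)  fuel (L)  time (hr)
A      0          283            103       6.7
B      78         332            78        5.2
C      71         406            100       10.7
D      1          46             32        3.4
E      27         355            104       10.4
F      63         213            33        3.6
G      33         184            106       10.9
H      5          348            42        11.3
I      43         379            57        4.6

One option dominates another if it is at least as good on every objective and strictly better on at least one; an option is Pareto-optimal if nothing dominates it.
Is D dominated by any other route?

No

A: worse on distance (283 vs 46).
B: worse on tolls (78 vs 1).
C: worse on tolls (71 vs 1).
E: worse on tolls (27 vs 1).
F: worse on tolls (63 vs 1).
G: worse on tolls (33 vs 1).
H: worse on tolls (5 vs 1).
I: worse on tolls (43 vs 1).
No option is at least as good as D on every objective and strictly better on one.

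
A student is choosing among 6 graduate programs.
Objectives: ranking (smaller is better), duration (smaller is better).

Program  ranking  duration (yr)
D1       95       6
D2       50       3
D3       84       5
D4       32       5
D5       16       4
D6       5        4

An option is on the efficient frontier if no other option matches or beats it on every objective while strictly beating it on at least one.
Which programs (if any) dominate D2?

none

D1: worse on ranking (95 vs 50).
D3: worse on ranking (84 vs 50).
D4: worse on duration (5 vs 3).
D5: worse on duration (4 vs 3).
D6: worse on duration (4 vs 3).
No option dominates D2.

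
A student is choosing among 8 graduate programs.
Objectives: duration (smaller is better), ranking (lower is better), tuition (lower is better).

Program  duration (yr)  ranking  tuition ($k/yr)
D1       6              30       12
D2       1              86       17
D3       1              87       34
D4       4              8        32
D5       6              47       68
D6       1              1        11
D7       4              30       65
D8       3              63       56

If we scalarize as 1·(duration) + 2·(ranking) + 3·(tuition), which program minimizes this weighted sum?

D6

D1: 1·6 + 2·30 + 3·12 = 102
D2: 1·1 + 2·86 + 3·17 = 224
D3: 1·1 + 2·87 + 3·34 = 277
D4: 1·4 + 2·8 + 3·32 = 116
D5: 1·6 + 2·47 + 3·68 = 304
D6: 1·1 + 2·1 + 3·11 = 36
D7: 1·4 + 2·30 + 3·65 = 259
D8: 1·3 + 2·63 + 3·56 = 297
Lowest: D6 at 36.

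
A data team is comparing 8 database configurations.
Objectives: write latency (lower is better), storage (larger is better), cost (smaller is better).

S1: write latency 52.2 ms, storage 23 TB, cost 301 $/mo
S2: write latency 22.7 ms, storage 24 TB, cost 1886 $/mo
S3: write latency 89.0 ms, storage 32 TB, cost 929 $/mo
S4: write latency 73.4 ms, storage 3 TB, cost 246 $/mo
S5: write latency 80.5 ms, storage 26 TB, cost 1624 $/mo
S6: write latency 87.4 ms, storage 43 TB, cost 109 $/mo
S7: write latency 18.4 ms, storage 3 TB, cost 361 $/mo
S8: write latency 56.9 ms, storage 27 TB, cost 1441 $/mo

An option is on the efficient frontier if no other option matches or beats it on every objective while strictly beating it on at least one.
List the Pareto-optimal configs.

S1: not dominated.
S2: not dominated.
S3: dominated by S6 (write latency 87.4≤89.0, storage 43≥32, cost 109≤929).
S4: not dominated.
S5: dominated by S8 (write latency 56.9≤80.5, storage 27≥26, cost 1441≤1624).
S6: not dominated (best storage).
S7: not dominated (best write latency).
S8: not dominated.

S1, S2, S4, S6, S7, S8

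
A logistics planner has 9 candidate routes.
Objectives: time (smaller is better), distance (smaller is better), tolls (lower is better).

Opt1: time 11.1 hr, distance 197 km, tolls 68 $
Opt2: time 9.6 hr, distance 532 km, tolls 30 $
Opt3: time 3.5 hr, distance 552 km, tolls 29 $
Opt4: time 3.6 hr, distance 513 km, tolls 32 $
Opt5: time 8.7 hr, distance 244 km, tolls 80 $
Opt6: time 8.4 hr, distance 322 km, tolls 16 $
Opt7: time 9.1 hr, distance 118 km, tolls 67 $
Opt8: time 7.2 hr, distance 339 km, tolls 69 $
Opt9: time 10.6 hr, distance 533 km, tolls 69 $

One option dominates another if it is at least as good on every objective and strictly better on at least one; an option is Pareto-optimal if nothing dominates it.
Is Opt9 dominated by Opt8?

Yes

Opt8 vs Opt9: time 7.2≤10.6, distance 339≤533, tolls 69≤69 — Opt8 is at least as good on every objective with at least one strict improvement.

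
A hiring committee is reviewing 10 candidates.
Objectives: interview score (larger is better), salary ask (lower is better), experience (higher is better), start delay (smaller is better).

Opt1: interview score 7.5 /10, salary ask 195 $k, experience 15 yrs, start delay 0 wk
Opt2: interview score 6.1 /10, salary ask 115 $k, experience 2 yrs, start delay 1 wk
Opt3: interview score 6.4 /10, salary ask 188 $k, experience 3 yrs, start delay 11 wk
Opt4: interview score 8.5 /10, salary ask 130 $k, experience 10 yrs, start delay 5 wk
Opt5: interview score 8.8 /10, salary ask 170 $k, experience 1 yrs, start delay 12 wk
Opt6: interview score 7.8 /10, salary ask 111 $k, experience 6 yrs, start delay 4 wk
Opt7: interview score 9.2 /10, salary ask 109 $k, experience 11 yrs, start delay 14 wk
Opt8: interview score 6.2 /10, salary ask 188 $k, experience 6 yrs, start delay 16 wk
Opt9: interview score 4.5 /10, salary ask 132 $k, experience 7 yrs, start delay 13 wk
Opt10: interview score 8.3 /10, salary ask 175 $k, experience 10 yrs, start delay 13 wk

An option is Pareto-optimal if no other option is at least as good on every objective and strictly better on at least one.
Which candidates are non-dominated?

Opt1, Opt2, Opt4, Opt5, Opt6, Opt7

Opt1: not dominated (best experience).
Opt2: not dominated.
Opt3: dominated by Opt4 (interview score 8.5≥6.4, salary ask 130≤188, experience 10≥3, start delay 5≤11).
Opt4: not dominated.
Opt5: not dominated.
Opt6: not dominated.
Opt7: not dominated (best interview score).
Opt8: dominated by Opt4 (interview score 8.5≥6.2, salary ask 130≤188, experience 10≥6, start delay 5≤16).
Opt9: dominated by Opt4 (interview score 8.5≥4.5, salary ask 130≤132, experience 10≥7, start delay 5≤13).
Opt10: dominated by Opt4 (interview score 8.5≥8.3, salary ask 130≤175, experience 10≥10, start delay 5≤13).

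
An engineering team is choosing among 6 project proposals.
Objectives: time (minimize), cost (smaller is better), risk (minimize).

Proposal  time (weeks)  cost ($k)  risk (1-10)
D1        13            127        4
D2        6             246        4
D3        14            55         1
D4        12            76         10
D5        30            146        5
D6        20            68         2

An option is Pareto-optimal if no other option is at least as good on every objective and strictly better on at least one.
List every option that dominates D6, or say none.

D3

D3: time 14≤20, cost 55≤68, risk 1≤2 — dominates D6.
Others (D1, D2, D4, D5) are each worse than D6 on at least one objective.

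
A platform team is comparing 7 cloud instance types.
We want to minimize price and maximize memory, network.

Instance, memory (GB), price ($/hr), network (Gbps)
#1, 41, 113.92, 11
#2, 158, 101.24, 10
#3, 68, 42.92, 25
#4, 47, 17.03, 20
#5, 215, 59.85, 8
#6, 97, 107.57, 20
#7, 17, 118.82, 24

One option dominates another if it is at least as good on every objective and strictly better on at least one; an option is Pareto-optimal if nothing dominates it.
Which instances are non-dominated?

#2, #3, #4, #5, #6

#1: dominated by #3 (memory 68≥41, price 42.92≤113.92, network 25≥11).
#2: not dominated.
#3: not dominated (best network).
#4: not dominated (best price).
#5: not dominated (best memory).
#6: not dominated.
#7: dominated by #3 (memory 68≥17, price 42.92≤118.82, network 25≥24).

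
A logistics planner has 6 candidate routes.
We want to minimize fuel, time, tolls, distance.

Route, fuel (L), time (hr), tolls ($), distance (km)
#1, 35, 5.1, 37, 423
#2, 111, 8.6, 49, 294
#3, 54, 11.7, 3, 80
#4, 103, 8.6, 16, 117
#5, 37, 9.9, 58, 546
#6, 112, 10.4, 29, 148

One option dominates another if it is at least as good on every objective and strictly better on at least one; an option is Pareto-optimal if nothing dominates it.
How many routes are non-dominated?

#1: not dominated (best fuel).
#2: dominated by #4 (fuel 103≤111, time 8.6≤8.6, tolls 16≤49, distance 117≤294).
#3: not dominated (best tolls).
#4: not dominated.
#5: dominated by #1 (fuel 35≤37, time 5.1≤9.9, tolls 37≤58, distance 423≤546).
#6: dominated by #4 (fuel 103≤112, time 8.6≤10.4, tolls 16≤29, distance 117≤148).
Pareto-optimal: #1, #3, #4 → 3.

3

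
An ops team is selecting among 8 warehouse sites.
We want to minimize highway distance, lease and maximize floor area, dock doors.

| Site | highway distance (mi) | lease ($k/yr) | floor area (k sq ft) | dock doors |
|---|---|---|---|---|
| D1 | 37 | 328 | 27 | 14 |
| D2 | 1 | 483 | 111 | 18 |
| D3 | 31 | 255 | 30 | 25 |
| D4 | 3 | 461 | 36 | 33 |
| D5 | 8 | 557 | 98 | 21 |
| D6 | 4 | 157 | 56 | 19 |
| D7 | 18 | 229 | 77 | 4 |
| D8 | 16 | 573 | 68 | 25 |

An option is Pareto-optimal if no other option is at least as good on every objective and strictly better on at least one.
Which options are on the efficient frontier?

D1: dominated by D3 (highway distance 31≤37, lease 255≤328, floor area 30≥27, dock doors 25≥14).
D2: not dominated (best highway distance).
D3: not dominated.
D4: not dominated (best dock doors).
D5: not dominated.
D6: not dominated (best lease).
D7: not dominated.
D8: not dominated.

D2, D3, D4, D5, D6, D7, D8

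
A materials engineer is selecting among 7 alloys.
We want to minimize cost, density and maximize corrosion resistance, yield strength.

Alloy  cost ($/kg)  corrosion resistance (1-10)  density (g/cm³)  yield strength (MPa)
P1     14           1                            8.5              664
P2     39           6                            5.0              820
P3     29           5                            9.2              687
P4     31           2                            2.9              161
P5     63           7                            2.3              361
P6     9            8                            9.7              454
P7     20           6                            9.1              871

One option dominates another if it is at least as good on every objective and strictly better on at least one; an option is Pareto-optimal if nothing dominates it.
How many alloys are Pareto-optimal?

6

P1: not dominated.
P2: not dominated.
P3: dominated by P7 (cost 20≤29, corrosion resistance 6≥5, density 9.1≤9.2, yield strength 871≥687).
P4: not dominated.
P5: not dominated (best density).
P6: not dominated (best cost).
P7: not dominated (best yield strength).
Pareto-optimal: P1, P2, P4, P5, P6, P7 → 6.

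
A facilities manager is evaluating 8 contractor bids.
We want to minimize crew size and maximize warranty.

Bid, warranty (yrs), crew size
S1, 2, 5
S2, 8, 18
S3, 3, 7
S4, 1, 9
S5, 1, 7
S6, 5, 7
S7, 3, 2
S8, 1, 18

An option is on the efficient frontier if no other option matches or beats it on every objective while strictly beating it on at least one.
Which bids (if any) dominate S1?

S7: warranty 3≥2, crew size 2≤5 — dominates S1.
Others (S2, S3, S4, S5, S6, S8) are each worse than S1 on at least one objective.

S7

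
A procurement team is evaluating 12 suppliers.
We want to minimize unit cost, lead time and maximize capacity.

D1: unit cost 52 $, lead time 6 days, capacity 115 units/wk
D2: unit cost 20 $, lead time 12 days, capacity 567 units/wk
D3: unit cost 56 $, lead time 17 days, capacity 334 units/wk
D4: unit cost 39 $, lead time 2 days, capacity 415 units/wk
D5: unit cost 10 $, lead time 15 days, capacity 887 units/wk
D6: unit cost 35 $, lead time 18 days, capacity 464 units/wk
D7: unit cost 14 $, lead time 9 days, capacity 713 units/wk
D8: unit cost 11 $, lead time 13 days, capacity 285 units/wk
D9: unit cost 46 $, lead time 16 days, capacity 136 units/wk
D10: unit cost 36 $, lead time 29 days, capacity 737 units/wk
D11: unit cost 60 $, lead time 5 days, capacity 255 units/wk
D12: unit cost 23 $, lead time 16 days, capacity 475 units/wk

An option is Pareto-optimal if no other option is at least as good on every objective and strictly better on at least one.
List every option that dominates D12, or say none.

D2, D5, D7

D2: unit cost 20≤23, lead time 12≤16, capacity 567≥475 — dominates D12.
D5: unit cost 10≤23, lead time 15≤16, capacity 887≥475 — dominates D12.
D7: unit cost 14≤23, lead time 9≤16, capacity 713≥475 — dominates D12.
Others (D1, D3, D4, D6, D8, D9, D10, D11) are each worse than D12 on at least one objective.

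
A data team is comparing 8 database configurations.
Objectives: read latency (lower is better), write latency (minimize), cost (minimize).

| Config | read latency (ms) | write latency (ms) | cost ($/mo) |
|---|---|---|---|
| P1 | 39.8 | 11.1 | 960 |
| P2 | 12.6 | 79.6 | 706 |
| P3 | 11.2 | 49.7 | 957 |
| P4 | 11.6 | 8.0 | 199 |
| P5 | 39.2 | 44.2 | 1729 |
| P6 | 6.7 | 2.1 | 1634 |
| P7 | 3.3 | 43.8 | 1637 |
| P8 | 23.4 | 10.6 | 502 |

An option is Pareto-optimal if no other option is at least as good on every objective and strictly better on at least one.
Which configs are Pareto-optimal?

P3, P4, P6, P7

P1: dominated by P4 (read latency 11.6≤39.8, write latency 8.0≤11.1, cost 199≤960).
P2: dominated by P4 (read latency 11.6≤12.6, write latency 8.0≤79.6, cost 199≤706).
P3: not dominated.
P4: not dominated (best cost).
P5: dominated by P4 (read latency 11.6≤39.2, write latency 8.0≤44.2, cost 199≤1729).
P6: not dominated (best write latency).
P7: not dominated (best read latency).
P8: dominated by P4 (read latency 11.6≤23.4, write latency 8.0≤10.6, cost 199≤502).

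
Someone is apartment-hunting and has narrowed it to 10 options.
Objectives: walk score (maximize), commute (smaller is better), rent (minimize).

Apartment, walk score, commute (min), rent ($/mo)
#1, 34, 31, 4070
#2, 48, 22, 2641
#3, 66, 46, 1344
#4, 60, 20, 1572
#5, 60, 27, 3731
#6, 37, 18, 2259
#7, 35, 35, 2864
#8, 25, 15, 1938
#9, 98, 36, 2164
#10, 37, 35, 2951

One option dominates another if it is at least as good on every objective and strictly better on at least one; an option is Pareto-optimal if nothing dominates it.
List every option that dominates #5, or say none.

#4: walk score 60≥60, commute 20≤27, rent 1572≤3731 — dominates #5.
Others (#1, #2, #3, #6, #7, #8, #9, #10) are each worse than #5 on at least one objective.

#4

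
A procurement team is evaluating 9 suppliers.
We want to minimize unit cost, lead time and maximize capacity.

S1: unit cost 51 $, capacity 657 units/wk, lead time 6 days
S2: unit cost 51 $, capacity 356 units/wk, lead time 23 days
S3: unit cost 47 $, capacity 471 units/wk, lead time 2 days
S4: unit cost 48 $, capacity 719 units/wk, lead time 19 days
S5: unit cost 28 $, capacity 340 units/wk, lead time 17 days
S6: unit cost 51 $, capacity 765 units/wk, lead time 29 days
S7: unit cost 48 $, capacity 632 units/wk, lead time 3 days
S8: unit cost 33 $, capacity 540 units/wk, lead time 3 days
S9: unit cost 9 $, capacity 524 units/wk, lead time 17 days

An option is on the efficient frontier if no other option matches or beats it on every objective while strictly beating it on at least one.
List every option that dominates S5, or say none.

S9

S9: unit cost 9≤28, capacity 524≥340, lead time 17≤17 — dominates S5.
Others (S1, S2, S3, S4, S6, S7, S8) are each worse than S5 on at least one objective.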